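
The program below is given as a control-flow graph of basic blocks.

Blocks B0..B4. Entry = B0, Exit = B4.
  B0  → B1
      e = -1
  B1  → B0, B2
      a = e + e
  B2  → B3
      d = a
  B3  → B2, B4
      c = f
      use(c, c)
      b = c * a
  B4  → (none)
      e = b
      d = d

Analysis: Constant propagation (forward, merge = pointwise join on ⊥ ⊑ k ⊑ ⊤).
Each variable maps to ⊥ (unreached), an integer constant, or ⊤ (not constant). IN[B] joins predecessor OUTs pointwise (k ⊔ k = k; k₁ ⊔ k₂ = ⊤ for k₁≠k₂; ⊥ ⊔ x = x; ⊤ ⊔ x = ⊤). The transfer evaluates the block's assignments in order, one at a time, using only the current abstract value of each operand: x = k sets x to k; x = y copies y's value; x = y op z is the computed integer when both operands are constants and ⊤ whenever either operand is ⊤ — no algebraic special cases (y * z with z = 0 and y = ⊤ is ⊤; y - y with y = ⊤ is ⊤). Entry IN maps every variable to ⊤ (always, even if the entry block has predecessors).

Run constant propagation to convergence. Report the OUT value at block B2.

Answer: {a: -2, b: ⊤, c: ⊤, d: -2, e: -1, f: ⊤}

Derivation:
Fixpoint table:
  B0:  IN=(all ⊤)  OUT={e:-1; rest ⊤}
  B1:  IN={e:-1; rest ⊤}  OUT={a:-2, e:-1; rest ⊤}
  B2:  IN={a:-2, e:-1; rest ⊤}  OUT={a:-2, d:-2, e:-1; rest ⊤}
  B3:  IN={a:-2, d:-2, e:-1; rest ⊤}  OUT={a:-2, d:-2, e:-1; rest ⊤}
  B4:  IN={a:-2, d:-2, e:-1; rest ⊤}  OUT={a:-2, d:-2; rest ⊤}

Merge at B2: IN[B2] = OUT[B1] ⊔ OUT[B3] = {a: -2, b: ⊤, c: ⊤, d: ⊤, e: -1, f: ⊤}
Applying B2's transfer function to that IN value gives OUT[B2] (row B2 above).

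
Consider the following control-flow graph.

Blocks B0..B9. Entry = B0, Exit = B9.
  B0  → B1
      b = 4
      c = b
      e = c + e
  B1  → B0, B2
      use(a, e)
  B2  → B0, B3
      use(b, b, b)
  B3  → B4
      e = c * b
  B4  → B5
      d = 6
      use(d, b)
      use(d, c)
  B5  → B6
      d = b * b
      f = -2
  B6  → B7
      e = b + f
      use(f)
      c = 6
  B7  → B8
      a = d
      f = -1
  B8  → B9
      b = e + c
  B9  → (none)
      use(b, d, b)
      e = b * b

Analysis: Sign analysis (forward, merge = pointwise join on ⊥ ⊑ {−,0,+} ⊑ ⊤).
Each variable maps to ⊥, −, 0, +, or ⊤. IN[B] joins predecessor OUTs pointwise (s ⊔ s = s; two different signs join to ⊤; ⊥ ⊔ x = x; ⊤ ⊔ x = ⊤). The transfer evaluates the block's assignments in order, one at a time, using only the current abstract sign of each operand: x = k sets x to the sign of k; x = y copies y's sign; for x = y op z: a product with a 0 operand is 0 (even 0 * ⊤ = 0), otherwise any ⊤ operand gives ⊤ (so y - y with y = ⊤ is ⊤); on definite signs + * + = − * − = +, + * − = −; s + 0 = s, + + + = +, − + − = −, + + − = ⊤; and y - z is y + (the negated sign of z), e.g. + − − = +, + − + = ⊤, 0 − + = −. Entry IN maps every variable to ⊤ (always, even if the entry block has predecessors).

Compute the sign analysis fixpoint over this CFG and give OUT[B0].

Converged values:
  B0: | IN=(all ⊤) | OUT={b:+, c:+; rest ⊤}
  B1: | IN={b:+, c:+; rest ⊤} | OUT={b:+, c:+; rest ⊤}
  B2: | IN={b:+, c:+; rest ⊤} | OUT={b:+, c:+; rest ⊤}
  B3: | IN={b:+, c:+; rest ⊤} | OUT={b:+, c:+, e:+; rest ⊤}
  B4: | IN={b:+, c:+, e:+; rest ⊤} | OUT={b:+, c:+, d:+, e:+; rest ⊤}
  B5: | IN={b:+, c:+, d:+, e:+; rest ⊤} | OUT={b:+, c:+, d:+, e:+, f:-; rest ⊤}
  B6: | IN={b:+, c:+, d:+, e:+, f:-; rest ⊤} | OUT={b:+, c:+, d:+, f:-; rest ⊤}
  B7: | IN={b:+, c:+, d:+, f:-; rest ⊤} | OUT={a:+, b:+, c:+, d:+, f:-; rest ⊤}
  B8: | IN={a:+, b:+, c:+, d:+, f:-; rest ⊤} | OUT={a:+, c:+, d:+, f:-; rest ⊤}
  B9: | IN={a:+, c:+, d:+, f:-; rest ⊤} | OUT={a:+, c:+, d:+, f:-; rest ⊤}

Merge at B0 (entry node, so the boundary value (all ⊤) is joined with the incoming edge(s)): IN[B0] = (all ⊤) ⊔ OUT[B1] ⊔ OUT[B2] = {a: ⊤, b: ⊤, c: ⊤, d: ⊤, e: ⊤, f: ⊤}
Applying B0's transfer function to that IN value gives OUT[B0] (row B0 above).

Answer: {a: ⊤, b: +, c: +, d: ⊤, e: ⊤, f: ⊤}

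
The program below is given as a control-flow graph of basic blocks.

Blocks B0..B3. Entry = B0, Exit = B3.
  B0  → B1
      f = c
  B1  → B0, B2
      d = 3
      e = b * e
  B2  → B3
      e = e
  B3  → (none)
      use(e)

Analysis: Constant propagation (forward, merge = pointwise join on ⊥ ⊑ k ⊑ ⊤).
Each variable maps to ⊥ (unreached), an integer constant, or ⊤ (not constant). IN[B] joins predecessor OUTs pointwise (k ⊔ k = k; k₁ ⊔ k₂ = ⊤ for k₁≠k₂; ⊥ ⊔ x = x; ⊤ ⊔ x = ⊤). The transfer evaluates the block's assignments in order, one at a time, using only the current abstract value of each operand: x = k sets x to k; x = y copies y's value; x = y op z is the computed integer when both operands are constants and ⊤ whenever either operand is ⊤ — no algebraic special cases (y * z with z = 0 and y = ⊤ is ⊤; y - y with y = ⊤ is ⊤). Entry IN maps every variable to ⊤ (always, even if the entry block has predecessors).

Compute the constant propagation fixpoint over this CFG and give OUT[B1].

Converged values:
  B0: | IN=(all ⊤) | OUT=(all ⊤)
  B1: | IN=(all ⊤) | OUT={d:3; rest ⊤}
  B2: | IN={d:3; rest ⊤} | OUT={d:3; rest ⊤}
  B3: | IN={d:3; rest ⊤} | OUT={d:3; rest ⊤}

Merge at B1: IN[B1] = OUT[B0] = {a: ⊤, b: ⊤, c: ⊤, d: ⊤, e: ⊤, f: ⊤}
Applying B1's transfer function to that IN value gives OUT[B1] (row B1 above).

Answer: {a: ⊤, b: ⊤, c: ⊤, d: 3, e: ⊤, f: ⊤}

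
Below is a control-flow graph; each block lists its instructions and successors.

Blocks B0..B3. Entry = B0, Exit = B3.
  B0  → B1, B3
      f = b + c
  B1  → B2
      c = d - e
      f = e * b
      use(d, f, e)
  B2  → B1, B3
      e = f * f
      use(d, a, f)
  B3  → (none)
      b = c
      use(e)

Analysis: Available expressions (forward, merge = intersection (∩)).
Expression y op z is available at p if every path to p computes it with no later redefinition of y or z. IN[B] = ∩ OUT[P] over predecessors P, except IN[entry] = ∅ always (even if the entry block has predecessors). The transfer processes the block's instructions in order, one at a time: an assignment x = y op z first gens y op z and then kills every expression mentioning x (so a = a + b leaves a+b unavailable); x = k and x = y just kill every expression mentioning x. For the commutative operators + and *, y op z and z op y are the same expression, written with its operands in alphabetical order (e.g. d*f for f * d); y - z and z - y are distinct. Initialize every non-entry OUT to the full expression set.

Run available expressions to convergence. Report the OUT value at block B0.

Answer: {b+c}

Trace:
Fixpoint table:
  B0:   IN={}   OUT={b+c}
  B1:   IN={}   OUT={b*e, d-e}
  B2:   IN={b*e, d-e}   OUT={f*f}
  B3:   IN={}   OUT={}

B0 is the boundary node: IN[B0] = {}
Applying B0's transfer function to that IN value gives OUT[B0] (row B0 above).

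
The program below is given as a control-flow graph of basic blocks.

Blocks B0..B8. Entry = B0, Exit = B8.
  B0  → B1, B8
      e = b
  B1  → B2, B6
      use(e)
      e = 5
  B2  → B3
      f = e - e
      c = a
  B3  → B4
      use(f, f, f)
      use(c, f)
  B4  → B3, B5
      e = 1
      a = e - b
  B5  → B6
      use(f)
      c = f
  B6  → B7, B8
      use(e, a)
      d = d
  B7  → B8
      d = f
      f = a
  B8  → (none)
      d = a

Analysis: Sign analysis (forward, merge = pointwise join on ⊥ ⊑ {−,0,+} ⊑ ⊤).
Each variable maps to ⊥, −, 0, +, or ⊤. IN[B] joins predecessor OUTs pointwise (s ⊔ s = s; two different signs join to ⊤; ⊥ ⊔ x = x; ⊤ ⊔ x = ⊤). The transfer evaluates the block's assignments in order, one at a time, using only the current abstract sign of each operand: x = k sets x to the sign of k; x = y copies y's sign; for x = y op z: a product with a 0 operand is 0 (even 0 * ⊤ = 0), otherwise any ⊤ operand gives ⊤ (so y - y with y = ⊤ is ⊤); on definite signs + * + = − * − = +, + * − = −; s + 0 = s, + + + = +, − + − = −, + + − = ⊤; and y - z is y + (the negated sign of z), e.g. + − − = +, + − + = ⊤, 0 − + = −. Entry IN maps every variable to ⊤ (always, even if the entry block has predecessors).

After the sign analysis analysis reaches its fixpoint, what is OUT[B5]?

Answer: {a: ⊤, b: ⊤, c: ⊤, d: ⊤, e: +, f: ⊤}

Trace:
Converged values:
  B0: | IN=(all ⊤) | OUT=(all ⊤)
  B1: | IN=(all ⊤) | OUT={e:+; rest ⊤}
  B2: | IN={e:+; rest ⊤} | OUT={e:+; rest ⊤}
  B3: | IN={e:+; rest ⊤} | OUT={e:+; rest ⊤}
  B4: | IN={e:+; rest ⊤} | OUT={e:+; rest ⊤}
  B5: | IN={e:+; rest ⊤} | OUT={e:+; rest ⊤}
  B6: | IN={e:+; rest ⊤} | OUT={e:+; rest ⊤}
  B7: | IN={e:+; rest ⊤} | OUT={e:+; rest ⊤}
  B8: | IN=(all ⊤) | OUT=(all ⊤)

Merge at B5: IN[B5] = OUT[B4] = {a: ⊤, b: ⊤, c: ⊤, d: ⊤, e: +, f: ⊤}
Applying B5's transfer function to that IN value gives OUT[B5] (row B5 above).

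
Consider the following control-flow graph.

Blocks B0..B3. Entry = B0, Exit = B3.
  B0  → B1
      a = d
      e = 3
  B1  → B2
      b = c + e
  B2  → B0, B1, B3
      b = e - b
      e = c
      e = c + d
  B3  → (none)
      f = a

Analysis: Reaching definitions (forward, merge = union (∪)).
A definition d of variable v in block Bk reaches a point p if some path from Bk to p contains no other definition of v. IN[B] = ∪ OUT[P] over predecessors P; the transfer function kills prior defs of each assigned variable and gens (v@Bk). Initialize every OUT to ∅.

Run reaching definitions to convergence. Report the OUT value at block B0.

Answer: {a@B0, b@B2, e@B0}

Trace:
Per-block solution:
  B0:   IN={a@B0, b@B2, e@B2}   OUT={a@B0, b@B2, e@B0}
  B1:   IN={a@B0, b@B2, e@B0, e@B2}   OUT={a@B0, b@B1, e@B0, e@B2}
  B2:   IN={a@B0, b@B1, e@B0, e@B2}   OUT={a@B0, b@B2, e@B2}
  B3:   IN={a@B0, b@B2, e@B2}   OUT={a@B0, b@B2, e@B2, f@B3}

Merge at B0 (entry node, so the boundary value {} is joined with the incoming edge(s)): IN[B0] = {} ⊔ OUT[B2] = {a@B0, b@B2, e@B2}
Applying B0's transfer function to that IN value gives OUT[B0] (row B0 above).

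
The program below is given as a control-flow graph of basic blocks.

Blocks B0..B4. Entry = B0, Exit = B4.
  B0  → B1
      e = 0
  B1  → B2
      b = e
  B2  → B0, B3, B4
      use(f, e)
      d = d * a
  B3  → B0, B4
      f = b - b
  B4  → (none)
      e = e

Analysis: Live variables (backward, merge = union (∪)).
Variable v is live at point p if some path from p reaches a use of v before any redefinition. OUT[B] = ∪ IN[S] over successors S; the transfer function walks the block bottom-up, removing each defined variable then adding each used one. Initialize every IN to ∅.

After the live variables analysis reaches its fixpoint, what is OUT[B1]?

Answer: {a, b, d, e, f}

Derivation:
Per-block solution:
  B0:  IN={a, d, f}  OUT={a, d, e, f}
  B1:  IN={a, d, e, f}  OUT={a, b, d, e, f}
  B2:  IN={a, b, d, e, f}  OUT={a, b, d, e, f}
  B3:  IN={a, b, d, e}  OUT={a, d, e, f}
  B4:  IN={e}  OUT={}

Merge at B1: OUT[B1] = IN[B2] = {a, b, d, e, f}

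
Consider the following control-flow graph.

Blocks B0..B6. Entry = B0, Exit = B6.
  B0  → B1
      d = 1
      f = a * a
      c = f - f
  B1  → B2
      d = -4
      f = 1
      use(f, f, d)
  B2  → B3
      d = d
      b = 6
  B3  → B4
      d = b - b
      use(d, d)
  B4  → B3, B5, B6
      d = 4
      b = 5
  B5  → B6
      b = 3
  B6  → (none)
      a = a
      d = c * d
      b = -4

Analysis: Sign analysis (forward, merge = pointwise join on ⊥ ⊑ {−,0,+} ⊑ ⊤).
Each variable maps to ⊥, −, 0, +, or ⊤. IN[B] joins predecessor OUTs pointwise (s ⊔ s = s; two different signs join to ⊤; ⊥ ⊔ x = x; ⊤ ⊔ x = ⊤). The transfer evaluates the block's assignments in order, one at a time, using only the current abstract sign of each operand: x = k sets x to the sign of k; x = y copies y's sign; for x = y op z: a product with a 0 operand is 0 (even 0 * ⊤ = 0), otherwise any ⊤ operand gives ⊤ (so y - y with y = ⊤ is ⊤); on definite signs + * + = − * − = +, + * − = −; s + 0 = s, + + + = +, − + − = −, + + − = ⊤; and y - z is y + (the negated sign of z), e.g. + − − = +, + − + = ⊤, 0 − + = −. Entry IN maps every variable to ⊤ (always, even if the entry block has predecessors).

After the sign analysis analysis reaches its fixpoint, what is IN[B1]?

Answer: {a: ⊤, b: ⊤, c: ⊤, d: +, e: ⊤, f: ⊤}

Trace:
Fixpoint table:
  B0:   IN=(all ⊤)   OUT={d:+; rest ⊤}
  B1:   IN={d:+; rest ⊤}   OUT={d:-, f:+; rest ⊤}
  B2:   IN={d:-, f:+; rest ⊤}   OUT={b:+, d:-, f:+; rest ⊤}
  B3:   IN={b:+, f:+; rest ⊤}   OUT={b:+, f:+; rest ⊤}
  B4:   IN={b:+, f:+; rest ⊤}   OUT={b:+, d:+, f:+; rest ⊤}
  B5:   IN={b:+, d:+, f:+; rest ⊤}   OUT={b:+, d:+, f:+; rest ⊤}
  B6:   IN={b:+, d:+, f:+; rest ⊤}   OUT={b:-, f:+; rest ⊤}

Merge at B1: IN[B1] = OUT[B0] = {a: ⊤, b: ⊤, c: ⊤, d: +, e: ⊤, f: ⊤}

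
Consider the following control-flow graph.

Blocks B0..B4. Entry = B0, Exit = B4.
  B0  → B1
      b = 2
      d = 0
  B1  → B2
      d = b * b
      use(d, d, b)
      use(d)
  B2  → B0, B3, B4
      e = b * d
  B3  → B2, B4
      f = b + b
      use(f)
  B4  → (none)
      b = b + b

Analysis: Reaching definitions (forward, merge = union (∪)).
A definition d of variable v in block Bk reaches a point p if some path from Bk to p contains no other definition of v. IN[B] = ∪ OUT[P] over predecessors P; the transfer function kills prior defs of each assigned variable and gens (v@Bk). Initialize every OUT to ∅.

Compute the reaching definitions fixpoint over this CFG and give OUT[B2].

Fixpoint table:
  B0:   IN={b@B0, d@B1, e@B2, f@B3}   OUT={b@B0, d@B0, e@B2, f@B3}
  B1:   IN={b@B0, d@B0, e@B2, f@B3}   OUT={b@B0, d@B1, e@B2, f@B3}
  B2:   IN={b@B0, d@B1, e@B2, f@B3}   OUT={b@B0, d@B1, e@B2, f@B3}
  B3:   IN={b@B0, d@B1, e@B2, f@B3}   OUT={b@B0, d@B1, e@B2, f@B3}
  B4:   IN={b@B0, d@B1, e@B2, f@B3}   OUT={b@B4, d@B1, e@B2, f@B3}

Merge at B2: IN[B2] = OUT[B1] ⊔ OUT[B3] = {b@B0, d@B1, e@B2, f@B3}
Applying B2's transfer function to that IN value gives OUT[B2] (row B2 above).

Answer: {b@B0, d@B1, e@B2, f@B3}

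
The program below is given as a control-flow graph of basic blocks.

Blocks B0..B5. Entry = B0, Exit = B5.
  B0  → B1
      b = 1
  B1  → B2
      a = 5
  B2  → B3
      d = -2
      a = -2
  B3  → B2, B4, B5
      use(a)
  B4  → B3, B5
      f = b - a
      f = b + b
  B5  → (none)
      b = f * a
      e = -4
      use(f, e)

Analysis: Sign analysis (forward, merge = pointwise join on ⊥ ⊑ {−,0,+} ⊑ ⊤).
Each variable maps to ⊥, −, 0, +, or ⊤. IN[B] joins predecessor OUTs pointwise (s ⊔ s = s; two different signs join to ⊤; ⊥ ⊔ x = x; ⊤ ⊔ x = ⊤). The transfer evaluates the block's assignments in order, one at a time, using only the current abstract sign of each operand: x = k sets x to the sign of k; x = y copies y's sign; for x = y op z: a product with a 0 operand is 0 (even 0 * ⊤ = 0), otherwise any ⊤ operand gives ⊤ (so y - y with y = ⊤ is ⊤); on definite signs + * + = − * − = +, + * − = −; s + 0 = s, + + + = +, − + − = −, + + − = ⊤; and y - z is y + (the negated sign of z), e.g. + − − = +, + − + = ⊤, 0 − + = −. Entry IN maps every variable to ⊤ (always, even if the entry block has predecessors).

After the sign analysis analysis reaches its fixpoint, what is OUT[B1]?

Answer: {a: +, b: +, c: ⊤, d: ⊤, e: ⊤, f: ⊤}

Derivation:
Converged values:
  B0:   IN=(all ⊤)   OUT={b:+; rest ⊤}
  B1:   IN={b:+; rest ⊤}   OUT={a:+, b:+; rest ⊤}
  B2:   IN={b:+; rest ⊤}   OUT={a:-, b:+, d:-; rest ⊤}
  B3:   IN={a:-, b:+, d:-; rest ⊤}   OUT={a:-, b:+, d:-; rest ⊤}
  B4:   IN={a:-, b:+, d:-; rest ⊤}   OUT={a:-, b:+, d:-, f:+; rest ⊤}
  B5:   IN={a:-, b:+, d:-; rest ⊤}   OUT={a:-, d:-, e:-; rest ⊤}

Merge at B1: IN[B1] = OUT[B0] = {a: ⊤, b: +, c: ⊤, d: ⊤, e: ⊤, f: ⊤}
Applying B1's transfer function to that IN value gives OUT[B1] (row B1 above).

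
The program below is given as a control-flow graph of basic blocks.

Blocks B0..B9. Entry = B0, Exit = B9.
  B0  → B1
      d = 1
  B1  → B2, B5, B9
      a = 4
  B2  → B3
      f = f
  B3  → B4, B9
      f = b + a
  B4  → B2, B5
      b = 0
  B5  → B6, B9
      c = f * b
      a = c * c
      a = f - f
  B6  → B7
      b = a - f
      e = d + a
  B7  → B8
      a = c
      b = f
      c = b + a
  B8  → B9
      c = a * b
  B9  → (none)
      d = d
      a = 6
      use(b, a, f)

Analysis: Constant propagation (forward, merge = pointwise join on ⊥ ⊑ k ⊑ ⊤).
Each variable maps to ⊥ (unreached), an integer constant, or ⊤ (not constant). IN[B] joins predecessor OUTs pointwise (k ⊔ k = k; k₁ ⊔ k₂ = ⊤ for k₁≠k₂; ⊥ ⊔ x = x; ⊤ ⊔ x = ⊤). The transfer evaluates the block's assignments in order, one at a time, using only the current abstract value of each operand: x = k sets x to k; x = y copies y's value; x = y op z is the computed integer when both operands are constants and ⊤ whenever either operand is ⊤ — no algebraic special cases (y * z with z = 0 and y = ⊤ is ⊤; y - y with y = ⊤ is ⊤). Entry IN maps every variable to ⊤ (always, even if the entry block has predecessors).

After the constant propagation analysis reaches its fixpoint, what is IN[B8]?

Answer: {a: ⊤, b: ⊤, c: ⊤, d: 1, e: ⊤, f: ⊤}

Derivation:
Converged values:
  B0:  IN=(all ⊤)  OUT={d:1; rest ⊤}
  B1:  IN={d:1; rest ⊤}  OUT={a:4, d:1; rest ⊤}
  B2:  IN={a:4, d:1; rest ⊤}  OUT={a:4, d:1; rest ⊤}
  B3:  IN={a:4, d:1; rest ⊤}  OUT={a:4, d:1; rest ⊤}
  B4:  IN={a:4, d:1; rest ⊤}  OUT={a:4, b:0, d:1; rest ⊤}
  B5:  IN={a:4, d:1; rest ⊤}  OUT={d:1; rest ⊤}
  B6:  IN={d:1; rest ⊤}  OUT={d:1; rest ⊤}
  B7:  IN={d:1; rest ⊤}  OUT={d:1; rest ⊤}
  B8:  IN={d:1; rest ⊤}  OUT={d:1; rest ⊤}
  B9:  IN={d:1; rest ⊤}  OUT={a:6, d:1; rest ⊤}

Merge at B8: IN[B8] = OUT[B7] = {a: ⊤, b: ⊤, c: ⊤, d: 1, e: ⊤, f: ⊤}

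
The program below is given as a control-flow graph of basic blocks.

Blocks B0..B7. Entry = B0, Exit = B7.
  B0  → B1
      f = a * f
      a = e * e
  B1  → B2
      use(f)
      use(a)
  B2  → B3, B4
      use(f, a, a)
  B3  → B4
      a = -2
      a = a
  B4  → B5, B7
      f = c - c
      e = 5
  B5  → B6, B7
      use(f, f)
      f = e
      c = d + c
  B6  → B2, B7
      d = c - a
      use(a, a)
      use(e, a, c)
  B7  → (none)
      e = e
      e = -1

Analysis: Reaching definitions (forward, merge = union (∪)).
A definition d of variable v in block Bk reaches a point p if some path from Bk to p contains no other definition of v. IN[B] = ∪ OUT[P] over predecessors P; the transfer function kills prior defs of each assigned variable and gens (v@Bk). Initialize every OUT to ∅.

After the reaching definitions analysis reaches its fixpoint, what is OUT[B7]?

Converged values:
  B0:   IN={}   OUT={a@B0, f@B0}
  B1:   IN={a@B0, f@B0}   OUT={a@B0, f@B0}
  B2:   IN={a@B0, a@B3, c@B5, d@B6, e@B4, f@B0, f@B5}   OUT={a@B0, a@B3, c@B5, d@B6, e@B4, f@B0, f@B5}
  B3:   IN={a@B0, a@B3, c@B5, d@B6, e@B4, f@B0, f@B5}   OUT={a@B3, c@B5, d@B6, e@B4, f@B0, f@B5}
  B4:   IN={a@B0, a@B3, c@B5, d@B6, e@B4, f@B0, f@B5}   OUT={a@B0, a@B3, c@B5, d@B6, e@B4, f@B4}
  B5:   IN={a@B0, a@B3, c@B5, d@B6, e@B4, f@B4}   OUT={a@B0, a@B3, c@B5, d@B6, e@B4, f@B5}
  B6:   IN={a@B0, a@B3, c@B5, d@B6, e@B4, f@B5}   OUT={a@B0, a@B3, c@B5, d@B6, e@B4, f@B5}
  B7:   IN={a@B0, a@B3, c@B5, d@B6, e@B4, f@B4, f@B5}   OUT={a@B0, a@B3, c@B5, d@B6, e@B7, f@B4, f@B5}

Merge at B7: IN[B7] = OUT[B4] ⊔ OUT[B5] ⊔ OUT[B6] = {a@B0, a@B3, c@B5, d@B6, e@B4, f@B4, f@B5}
Applying B7's transfer function to that IN value gives OUT[B7] (row B7 above).

Answer: {a@B0, a@B3, c@B5, d@B6, e@B7, f@B4, f@B5}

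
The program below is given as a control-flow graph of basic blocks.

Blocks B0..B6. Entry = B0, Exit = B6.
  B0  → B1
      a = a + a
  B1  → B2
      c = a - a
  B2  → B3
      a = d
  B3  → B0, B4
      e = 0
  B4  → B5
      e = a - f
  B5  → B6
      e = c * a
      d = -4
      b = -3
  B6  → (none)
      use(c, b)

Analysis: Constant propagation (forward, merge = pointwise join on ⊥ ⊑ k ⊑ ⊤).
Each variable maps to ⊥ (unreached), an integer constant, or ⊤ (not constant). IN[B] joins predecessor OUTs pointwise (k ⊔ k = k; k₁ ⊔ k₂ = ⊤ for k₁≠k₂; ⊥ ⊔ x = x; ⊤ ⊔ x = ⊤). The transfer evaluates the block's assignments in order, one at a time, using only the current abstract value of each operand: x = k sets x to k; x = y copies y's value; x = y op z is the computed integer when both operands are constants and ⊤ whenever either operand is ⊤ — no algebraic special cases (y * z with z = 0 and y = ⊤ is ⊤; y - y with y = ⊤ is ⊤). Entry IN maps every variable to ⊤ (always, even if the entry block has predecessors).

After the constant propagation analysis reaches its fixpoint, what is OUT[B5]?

Answer: {a: ⊤, b: -3, c: ⊤, d: -4, e: ⊤, f: ⊤}

Working:
Converged values:
  B0:  IN=(all ⊤)  OUT=(all ⊤)
  B1:  IN=(all ⊤)  OUT=(all ⊤)
  B2:  IN=(all ⊤)  OUT=(all ⊤)
  B3:  IN=(all ⊤)  OUT={e:0; rest ⊤}
  B4:  IN={e:0; rest ⊤}  OUT=(all ⊤)
  B5:  IN=(all ⊤)  OUT={b:-3, d:-4; rest ⊤}
  B6:  IN={b:-3, d:-4; rest ⊤}  OUT={b:-3, d:-4; rest ⊤}

Merge at B5: IN[B5] = OUT[B4] = {a: ⊤, b: ⊤, c: ⊤, d: ⊤, e: ⊤, f: ⊤}
Applying B5's transfer function to that IN value gives OUT[B5] (row B5 above).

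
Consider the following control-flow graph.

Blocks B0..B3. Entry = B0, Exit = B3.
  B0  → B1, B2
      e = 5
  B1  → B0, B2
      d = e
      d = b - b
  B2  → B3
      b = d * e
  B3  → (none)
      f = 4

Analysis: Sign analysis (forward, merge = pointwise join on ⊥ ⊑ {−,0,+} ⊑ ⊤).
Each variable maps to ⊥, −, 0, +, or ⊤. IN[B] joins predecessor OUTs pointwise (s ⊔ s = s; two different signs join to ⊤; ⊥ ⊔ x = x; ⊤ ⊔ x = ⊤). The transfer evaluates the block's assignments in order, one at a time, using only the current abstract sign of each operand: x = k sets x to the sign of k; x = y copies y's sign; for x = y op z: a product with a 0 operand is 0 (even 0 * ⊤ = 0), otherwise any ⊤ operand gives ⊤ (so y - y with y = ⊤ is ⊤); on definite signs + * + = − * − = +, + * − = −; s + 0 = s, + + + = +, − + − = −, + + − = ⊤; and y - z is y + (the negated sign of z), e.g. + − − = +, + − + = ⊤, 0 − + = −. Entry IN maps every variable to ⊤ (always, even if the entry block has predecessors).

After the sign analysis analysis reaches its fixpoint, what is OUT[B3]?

Answer: {a: ⊤, b: ⊤, c: ⊤, d: ⊤, e: +, f: +}

Trace:
Per-block solution:
  B0:   IN=(all ⊤)   OUT={e:+; rest ⊤}
  B1:   IN={e:+; rest ⊤}   OUT={e:+; rest ⊤}
  B2:   IN={e:+; rest ⊤}   OUT={e:+; rest ⊤}
  B3:   IN={e:+; rest ⊤}   OUT={e:+, f:+; rest ⊤}

Merge at B3: IN[B3] = OUT[B2] = {a: ⊤, b: ⊤, c: ⊤, d: ⊤, e: +, f: ⊤}
Applying B3's transfer function to that IN value gives OUT[B3] (row B3 above).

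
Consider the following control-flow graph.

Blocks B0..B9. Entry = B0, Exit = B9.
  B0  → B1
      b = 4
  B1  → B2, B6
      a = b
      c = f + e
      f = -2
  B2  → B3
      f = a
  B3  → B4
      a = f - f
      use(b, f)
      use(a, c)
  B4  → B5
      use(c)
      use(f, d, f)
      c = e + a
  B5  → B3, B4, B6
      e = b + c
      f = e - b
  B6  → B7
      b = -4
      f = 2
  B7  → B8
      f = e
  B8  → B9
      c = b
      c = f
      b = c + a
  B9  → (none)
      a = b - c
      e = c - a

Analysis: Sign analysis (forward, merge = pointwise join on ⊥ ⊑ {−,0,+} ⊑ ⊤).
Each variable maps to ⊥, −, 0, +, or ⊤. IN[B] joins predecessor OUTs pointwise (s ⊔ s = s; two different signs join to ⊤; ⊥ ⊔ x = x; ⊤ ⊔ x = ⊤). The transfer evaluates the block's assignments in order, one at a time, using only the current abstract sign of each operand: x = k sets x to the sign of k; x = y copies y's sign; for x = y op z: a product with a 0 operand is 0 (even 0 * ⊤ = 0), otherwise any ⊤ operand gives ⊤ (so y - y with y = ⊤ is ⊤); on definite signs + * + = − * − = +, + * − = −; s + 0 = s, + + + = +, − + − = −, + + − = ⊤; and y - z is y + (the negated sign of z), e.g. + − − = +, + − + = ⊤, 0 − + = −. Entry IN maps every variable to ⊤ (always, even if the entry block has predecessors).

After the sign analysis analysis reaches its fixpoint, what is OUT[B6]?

Answer: {a: ⊤, b: -, c: ⊤, d: ⊤, e: ⊤, f: +}

Trace:
Converged values:
  B0:  IN=(all ⊤)  OUT={b:+; rest ⊤}
  B1:  IN={b:+; rest ⊤}  OUT={a:+, b:+, f:-; rest ⊤}
  B2:  IN={a:+, b:+, f:-; rest ⊤}  OUT={a:+, b:+, f:+; rest ⊤}
  B3:  IN={b:+; rest ⊤}  OUT={b:+; rest ⊤}
  B4:  IN={b:+; rest ⊤}  OUT={b:+; rest ⊤}
  B5:  IN={b:+; rest ⊤}  OUT={b:+; rest ⊤}
  B6:  IN={b:+; rest ⊤}  OUT={b:-, f:+; rest ⊤}
  B7:  IN={b:-, f:+; rest ⊤}  OUT={b:-; rest ⊤}
  B8:  IN={b:-; rest ⊤}  OUT=(all ⊤)
  B9:  IN=(all ⊤)  OUT=(all ⊤)

Merge at B6: IN[B6] = OUT[B1] ⊔ OUT[B5] = {a: ⊤, b: +, c: ⊤, d: ⊤, e: ⊤, f: ⊤}
Applying B6's transfer function to that IN value gives OUT[B6] (row B6 above).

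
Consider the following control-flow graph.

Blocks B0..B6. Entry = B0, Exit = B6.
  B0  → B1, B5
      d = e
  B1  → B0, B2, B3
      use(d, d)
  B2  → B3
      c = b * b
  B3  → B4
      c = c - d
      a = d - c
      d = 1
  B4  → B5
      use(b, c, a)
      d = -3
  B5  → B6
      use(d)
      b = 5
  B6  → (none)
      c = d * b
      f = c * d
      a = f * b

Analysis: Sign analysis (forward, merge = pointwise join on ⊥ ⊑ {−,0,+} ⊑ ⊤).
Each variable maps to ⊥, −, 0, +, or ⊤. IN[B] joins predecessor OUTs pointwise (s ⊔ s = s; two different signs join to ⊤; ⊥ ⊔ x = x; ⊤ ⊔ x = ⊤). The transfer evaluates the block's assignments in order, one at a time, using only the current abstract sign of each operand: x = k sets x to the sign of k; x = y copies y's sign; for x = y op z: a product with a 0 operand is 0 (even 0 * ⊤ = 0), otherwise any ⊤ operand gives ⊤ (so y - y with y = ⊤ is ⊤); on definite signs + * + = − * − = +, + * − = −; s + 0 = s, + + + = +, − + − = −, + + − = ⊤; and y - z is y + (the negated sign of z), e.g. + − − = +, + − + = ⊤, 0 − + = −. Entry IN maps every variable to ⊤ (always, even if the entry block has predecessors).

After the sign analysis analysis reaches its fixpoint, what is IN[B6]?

Answer: {a: ⊤, b: +, c: ⊤, d: ⊤, e: ⊤, f: ⊤}

Working:
Per-block solution:
  B0: | IN=(all ⊤) | OUT=(all ⊤)
  B1: | IN=(all ⊤) | OUT=(all ⊤)
  B2: | IN=(all ⊤) | OUT=(all ⊤)
  B3: | IN=(all ⊤) | OUT={d:+; rest ⊤}
  B4: | IN={d:+; rest ⊤} | OUT={d:-; rest ⊤}
  B5: | IN=(all ⊤) | OUT={b:+; rest ⊤}
  B6: | IN={b:+; rest ⊤} | OUT={b:+; rest ⊤}

Merge at B6: IN[B6] = OUT[B5] = {a: ⊤, b: +, c: ⊤, d: ⊤, e: ⊤, f: ⊤}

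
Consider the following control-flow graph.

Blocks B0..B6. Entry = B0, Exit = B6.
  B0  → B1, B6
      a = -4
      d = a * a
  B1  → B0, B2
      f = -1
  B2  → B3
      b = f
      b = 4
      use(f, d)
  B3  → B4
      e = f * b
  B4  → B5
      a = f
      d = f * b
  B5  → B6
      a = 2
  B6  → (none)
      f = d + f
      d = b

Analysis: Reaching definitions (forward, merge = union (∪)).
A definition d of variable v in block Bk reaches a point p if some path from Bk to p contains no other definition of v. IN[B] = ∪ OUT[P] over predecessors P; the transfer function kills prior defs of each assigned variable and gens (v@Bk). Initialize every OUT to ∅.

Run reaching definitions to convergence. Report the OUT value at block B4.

Answer: {a@B4, b@B2, d@B4, e@B3, f@B1}

Trace:
Converged values:
  B0:   IN={a@B0, d@B0, f@B1}   OUT={a@B0, d@B0, f@B1}
  B1:   IN={a@B0, d@B0, f@B1}   OUT={a@B0, d@B0, f@B1}
  B2:   IN={a@B0, d@B0, f@B1}   OUT={a@B0, b@B2, d@B0, f@B1}
  B3:   IN={a@B0, b@B2, d@B0, f@B1}   OUT={a@B0, b@B2, d@B0, e@B3, f@B1}
  B4:   IN={a@B0, b@B2, d@B0, e@B3, f@B1}   OUT={a@B4, b@B2, d@B4, e@B3, f@B1}
  B5:   IN={a@B4, b@B2, d@B4, e@B3, f@B1}   OUT={a@B5, b@B2, d@B4, e@B3, f@B1}
  B6:   IN={a@B0, a@B5, b@B2, d@B0, d@B4, e@B3, f@B1}   OUT={a@B0, a@B5, b@B2, d@B6, e@B3, f@B6}

Merge at B4: IN[B4] = OUT[B3] = {a@B0, b@B2, d@B0, e@B3, f@B1}
Applying B4's transfer function to that IN value gives OUT[B4] (row B4 above).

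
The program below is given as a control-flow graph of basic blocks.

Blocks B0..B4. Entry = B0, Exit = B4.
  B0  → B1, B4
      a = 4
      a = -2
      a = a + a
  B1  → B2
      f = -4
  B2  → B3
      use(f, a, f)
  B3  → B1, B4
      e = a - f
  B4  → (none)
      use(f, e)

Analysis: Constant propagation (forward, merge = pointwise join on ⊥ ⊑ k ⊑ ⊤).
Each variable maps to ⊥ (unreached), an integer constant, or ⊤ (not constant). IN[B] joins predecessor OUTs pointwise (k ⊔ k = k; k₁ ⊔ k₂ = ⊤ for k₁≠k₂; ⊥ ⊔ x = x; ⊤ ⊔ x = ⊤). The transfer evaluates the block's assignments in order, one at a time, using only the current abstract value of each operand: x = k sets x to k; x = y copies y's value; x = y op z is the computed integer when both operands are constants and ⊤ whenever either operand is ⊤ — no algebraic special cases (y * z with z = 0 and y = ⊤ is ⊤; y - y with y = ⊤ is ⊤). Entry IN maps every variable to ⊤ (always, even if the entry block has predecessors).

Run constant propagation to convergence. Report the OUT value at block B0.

Per-block solution:
  B0:  IN=(all ⊤)  OUT={a:-4; rest ⊤}
  B1:  IN={a:-4; rest ⊤}  OUT={a:-4, f:-4; rest ⊤}
  B2:  IN={a:-4, f:-4; rest ⊤}  OUT={a:-4, f:-4; rest ⊤}
  B3:  IN={a:-4, f:-4; rest ⊤}  OUT={a:-4, e:0, f:-4; rest ⊤}
  B4:  IN={a:-4; rest ⊤}  OUT={a:-4; rest ⊤}

B0 is the boundary node: IN[B0] = {a: ⊤, b: ⊤, c: ⊤, d: ⊤, e: ⊤, f: ⊤}
Applying B0's transfer function to that IN value gives OUT[B0] (row B0 above).

Answer: {a: -4, b: ⊤, c: ⊤, d: ⊤, e: ⊤, f: ⊤}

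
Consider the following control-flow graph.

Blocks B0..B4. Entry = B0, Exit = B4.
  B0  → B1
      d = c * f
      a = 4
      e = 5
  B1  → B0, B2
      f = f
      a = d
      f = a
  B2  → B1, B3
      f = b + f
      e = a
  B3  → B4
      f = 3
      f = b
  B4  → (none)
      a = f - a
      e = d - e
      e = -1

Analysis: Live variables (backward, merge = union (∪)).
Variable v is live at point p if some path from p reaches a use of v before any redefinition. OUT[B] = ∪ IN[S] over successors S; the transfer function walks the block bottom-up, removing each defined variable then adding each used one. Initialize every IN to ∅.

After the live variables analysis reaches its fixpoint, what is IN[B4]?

Answer: {a, d, e, f}

Derivation:
Fixpoint table:
  B0: | IN={b, c, f} | OUT={b, c, d, f}
  B1: | IN={b, c, d, f} | OUT={a, b, c, d, f}
  B2: | IN={a, b, c, d, f} | OUT={a, b, c, d, e, f}
  B3: | IN={a, b, d, e} | OUT={a, d, e, f}
  B4: | IN={a, d, e, f} | OUT={}

B4 is the boundary node: OUT[B4] = {}
Applying B4's transfer function to that OUT value gives IN[B4] (row B4 above).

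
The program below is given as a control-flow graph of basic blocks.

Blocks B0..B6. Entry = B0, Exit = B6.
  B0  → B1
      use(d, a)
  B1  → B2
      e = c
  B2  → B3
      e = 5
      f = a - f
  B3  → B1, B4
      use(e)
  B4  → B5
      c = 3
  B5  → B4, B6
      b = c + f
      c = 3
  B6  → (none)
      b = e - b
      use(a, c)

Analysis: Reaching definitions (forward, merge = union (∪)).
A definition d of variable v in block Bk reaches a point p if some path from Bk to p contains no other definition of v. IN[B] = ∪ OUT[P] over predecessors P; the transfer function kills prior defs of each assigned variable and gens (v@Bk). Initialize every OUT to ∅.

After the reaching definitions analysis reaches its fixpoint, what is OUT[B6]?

Fixpoint table:
  B0:  IN={}  OUT={}
  B1:  IN={e@B2, f@B2}  OUT={e@B1, f@B2}
  B2:  IN={e@B1, f@B2}  OUT={e@B2, f@B2}
  B3:  IN={e@B2, f@B2}  OUT={e@B2, f@B2}
  B4:  IN={b@B5, c@B5, e@B2, f@B2}  OUT={b@B5, c@B4, e@B2, f@B2}
  B5:  IN={b@B5, c@B4, e@B2, f@B2}  OUT={b@B5, c@B5, e@B2, f@B2}
  B6:  IN={b@B5, c@B5, e@B2, f@B2}  OUT={b@B6, c@B5, e@B2, f@B2}

Merge at B6: IN[B6] = OUT[B5] = {b@B5, c@B5, e@B2, f@B2}
Applying B6's transfer function to that IN value gives OUT[B6] (row B6 above).

Answer: {b@B6, c@B5, e@B2, f@B2}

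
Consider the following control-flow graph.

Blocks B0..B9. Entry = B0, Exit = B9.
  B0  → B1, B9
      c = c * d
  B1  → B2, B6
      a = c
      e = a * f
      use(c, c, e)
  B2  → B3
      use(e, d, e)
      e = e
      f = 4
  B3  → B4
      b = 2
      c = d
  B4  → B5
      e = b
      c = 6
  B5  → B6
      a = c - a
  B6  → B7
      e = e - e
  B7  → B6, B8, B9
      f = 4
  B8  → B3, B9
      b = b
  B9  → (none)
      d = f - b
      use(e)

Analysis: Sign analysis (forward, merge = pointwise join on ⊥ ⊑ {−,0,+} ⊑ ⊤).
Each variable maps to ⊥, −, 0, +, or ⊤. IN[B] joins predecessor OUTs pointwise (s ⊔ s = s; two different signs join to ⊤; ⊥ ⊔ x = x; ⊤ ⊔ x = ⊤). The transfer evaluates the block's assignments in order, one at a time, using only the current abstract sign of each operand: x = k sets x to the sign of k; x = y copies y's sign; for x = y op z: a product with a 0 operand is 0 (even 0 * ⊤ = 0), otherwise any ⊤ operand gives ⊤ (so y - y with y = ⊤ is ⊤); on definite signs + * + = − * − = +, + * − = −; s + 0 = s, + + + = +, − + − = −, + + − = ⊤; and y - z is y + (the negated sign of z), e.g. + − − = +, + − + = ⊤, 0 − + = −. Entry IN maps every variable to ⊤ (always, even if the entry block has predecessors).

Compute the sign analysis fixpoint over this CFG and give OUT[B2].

Answer: {a: ⊤, b: ⊤, c: ⊤, d: ⊤, e: ⊤, f: +}

Working:
Per-block solution:
  B0:   IN=(all ⊤)   OUT=(all ⊤)
  B1:   IN=(all ⊤)   OUT=(all ⊤)
  B2:   IN=(all ⊤)   OUT={f:+; rest ⊤}
  B3:   IN={f:+; rest ⊤}   OUT={b:+, f:+; rest ⊤}
  B4:   IN={b:+, f:+; rest ⊤}   OUT={b:+, c:+, e:+, f:+; rest ⊤}
  B5:   IN={b:+, c:+, e:+, f:+; rest ⊤}   OUT={b:+, c:+, e:+, f:+; rest ⊤}
  B6:   IN=(all ⊤)   OUT=(all ⊤)
  B7:   IN=(all ⊤)   OUT={f:+; rest ⊤}
  B8:   IN={f:+; rest ⊤}   OUT={f:+; rest ⊤}
  B9:   IN=(all ⊤)   OUT=(all ⊤)

Merge at B2: IN[B2] = OUT[B1] = {a: ⊤, b: ⊤, c: ⊤, d: ⊤, e: ⊤, f: ⊤}
Applying B2's transfer function to that IN value gives OUT[B2] (row B2 above).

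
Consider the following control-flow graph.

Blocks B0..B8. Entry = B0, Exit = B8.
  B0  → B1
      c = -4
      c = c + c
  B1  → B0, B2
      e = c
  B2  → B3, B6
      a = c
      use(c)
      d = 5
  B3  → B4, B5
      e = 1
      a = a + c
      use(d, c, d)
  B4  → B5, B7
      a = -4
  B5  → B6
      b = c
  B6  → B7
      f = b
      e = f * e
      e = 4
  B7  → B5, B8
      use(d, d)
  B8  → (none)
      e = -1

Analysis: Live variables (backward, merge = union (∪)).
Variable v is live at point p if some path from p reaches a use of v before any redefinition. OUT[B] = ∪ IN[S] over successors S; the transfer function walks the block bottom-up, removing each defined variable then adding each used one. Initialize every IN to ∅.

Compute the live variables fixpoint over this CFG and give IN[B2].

Answer: {b, c, e}

Trace:
Converged values:
  B0:  IN={b}  OUT={b, c}
  B1:  IN={b, c}  OUT={b, c, e}
  B2:  IN={b, c, e}  OUT={a, b, c, d, e}
  B3:  IN={a, c, d}  OUT={c, d, e}
  B4:  IN={c, d, e}  OUT={c, d, e}
  B5:  IN={c, d, e}  OUT={b, c, d, e}
  B6:  IN={b, c, d, e}  OUT={c, d, e}
  B7:  IN={c, d, e}  OUT={c, d, e}
  B8:  IN={}  OUT={}

Merge at B2: OUT[B2] = IN[B3] ⊔ IN[B6] = {a, b, c, d, e}
Applying B2's transfer function to that OUT value gives IN[B2] (row B2 above).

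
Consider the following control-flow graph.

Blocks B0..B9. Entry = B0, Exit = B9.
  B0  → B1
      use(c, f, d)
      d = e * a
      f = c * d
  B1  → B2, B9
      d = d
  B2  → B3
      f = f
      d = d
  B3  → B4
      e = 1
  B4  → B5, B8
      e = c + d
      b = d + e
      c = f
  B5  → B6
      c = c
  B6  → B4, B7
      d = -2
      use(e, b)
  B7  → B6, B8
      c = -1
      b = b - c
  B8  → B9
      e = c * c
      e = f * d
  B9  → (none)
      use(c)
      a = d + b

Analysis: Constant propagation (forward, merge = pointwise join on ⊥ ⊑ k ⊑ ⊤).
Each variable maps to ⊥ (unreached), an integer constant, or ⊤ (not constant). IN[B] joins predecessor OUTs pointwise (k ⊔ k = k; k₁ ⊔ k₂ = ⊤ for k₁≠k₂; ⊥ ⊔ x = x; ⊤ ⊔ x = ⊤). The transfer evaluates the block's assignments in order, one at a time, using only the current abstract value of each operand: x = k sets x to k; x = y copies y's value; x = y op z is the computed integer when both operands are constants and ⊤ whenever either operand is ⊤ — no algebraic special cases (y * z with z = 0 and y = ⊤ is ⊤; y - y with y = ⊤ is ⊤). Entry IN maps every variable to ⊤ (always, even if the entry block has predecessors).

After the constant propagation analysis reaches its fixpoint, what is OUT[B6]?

Converged values:
  B0:   IN=(all ⊤)   OUT=(all ⊤)
  B1:   IN=(all ⊤)   OUT=(all ⊤)
  B2:   IN=(all ⊤)   OUT=(all ⊤)
  B3:   IN=(all ⊤)   OUT={e:1; rest ⊤}
  B4:   IN=(all ⊤)   OUT=(all ⊤)
  B5:   IN=(all ⊤)   OUT=(all ⊤)
  B6:   IN=(all ⊤)   OUT={d:-2; rest ⊤}
  B7:   IN={d:-2; rest ⊤}   OUT={c:-1, d:-2; rest ⊤}
  B8:   IN=(all ⊤)   OUT=(all ⊤)
  B9:   IN=(all ⊤)   OUT=(all ⊤)

Merge at B6: IN[B6] = OUT[B5] ⊔ OUT[B7] = {a: ⊤, b: ⊤, c: ⊤, d: ⊤, e: ⊤, f: ⊤}
Applying B6's transfer function to that IN value gives OUT[B6] (row B6 above).

Answer: {a: ⊤, b: ⊤, c: ⊤, d: -2, e: ⊤, f: ⊤}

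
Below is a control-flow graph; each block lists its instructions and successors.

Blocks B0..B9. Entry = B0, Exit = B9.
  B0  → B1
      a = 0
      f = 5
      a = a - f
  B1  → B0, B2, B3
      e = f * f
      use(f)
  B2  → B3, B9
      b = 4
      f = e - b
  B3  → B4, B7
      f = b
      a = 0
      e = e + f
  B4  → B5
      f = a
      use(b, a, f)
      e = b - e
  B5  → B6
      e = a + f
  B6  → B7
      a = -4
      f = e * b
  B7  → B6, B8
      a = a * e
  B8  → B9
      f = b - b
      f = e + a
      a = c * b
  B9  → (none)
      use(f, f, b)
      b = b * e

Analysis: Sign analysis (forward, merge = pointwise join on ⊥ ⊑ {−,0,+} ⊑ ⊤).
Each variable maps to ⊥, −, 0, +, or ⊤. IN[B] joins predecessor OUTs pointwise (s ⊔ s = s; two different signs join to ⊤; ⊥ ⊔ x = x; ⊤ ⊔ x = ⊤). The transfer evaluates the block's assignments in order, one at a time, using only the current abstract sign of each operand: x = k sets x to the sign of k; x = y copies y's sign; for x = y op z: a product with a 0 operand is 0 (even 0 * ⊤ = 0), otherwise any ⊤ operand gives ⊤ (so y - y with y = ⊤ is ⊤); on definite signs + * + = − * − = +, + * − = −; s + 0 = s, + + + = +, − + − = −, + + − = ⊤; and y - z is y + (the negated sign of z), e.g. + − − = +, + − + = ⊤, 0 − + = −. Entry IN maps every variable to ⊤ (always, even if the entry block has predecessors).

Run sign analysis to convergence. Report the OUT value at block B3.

Fixpoint table:
  B0:   IN=(all ⊤)   OUT={a:-, f:+; rest ⊤}
  B1:   IN={a:-, f:+; rest ⊤}   OUT={a:-, e:+, f:+; rest ⊤}
  B2:   IN={a:-, e:+, f:+; rest ⊤}   OUT={a:-, b:+, e:+; rest ⊤}
  B3:   IN={a:-, e:+; rest ⊤}   OUT={a:0; rest ⊤}
  B4:   IN={a:0; rest ⊤}   OUT={a:0, f:0; rest ⊤}
  B5:   IN={a:0, f:0; rest ⊤}   OUT={a:0, e:0, f:0; rest ⊤}
  B6:   IN=(all ⊤)   OUT={a:-; rest ⊤}
  B7:   IN=(all ⊤)   OUT=(all ⊤)
  B8:   IN=(all ⊤)   OUT=(all ⊤)
  B9:   IN=(all ⊤)   OUT=(all ⊤)

Merge at B3: IN[B3] = OUT[B1] ⊔ OUT[B2] = {a: -, b: ⊤, c: ⊤, d: ⊤, e: +, f: ⊤}
Applying B3's transfer function to that IN value gives OUT[B3] (row B3 above).

Answer: {a: 0, b: ⊤, c: ⊤, d: ⊤, e: ⊤, f: ⊤}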